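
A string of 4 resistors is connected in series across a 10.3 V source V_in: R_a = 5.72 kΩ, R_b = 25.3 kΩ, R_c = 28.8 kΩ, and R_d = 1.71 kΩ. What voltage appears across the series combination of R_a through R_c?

V ≈ 10.0 V

Total series resistance ΣR = 5.72 + 25.3 + 28.8 + 1.71 = 61.53 kΩ.
R_{R_a..R_c} = 5.72 + 25.3 + 28.8 = 59.82 kΩ.
By the voltage-divider rule, V = 10.3 × 59.82/61.53 = 10.01 V.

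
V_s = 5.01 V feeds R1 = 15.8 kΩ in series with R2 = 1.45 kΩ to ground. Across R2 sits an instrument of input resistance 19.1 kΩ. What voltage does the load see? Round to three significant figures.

The load sits in parallel with R2, giving an effective lower resistance R2' = R2·R_L/(R2+R_L) = 1.348 kΩ.
Voltage divider with the loaded lower leg: V_out = 5.01 × 1.348/(15.8 + 1.348) = 5.01 × 0.07859 = 0.3938 V.

V_out ≈ 0.394 V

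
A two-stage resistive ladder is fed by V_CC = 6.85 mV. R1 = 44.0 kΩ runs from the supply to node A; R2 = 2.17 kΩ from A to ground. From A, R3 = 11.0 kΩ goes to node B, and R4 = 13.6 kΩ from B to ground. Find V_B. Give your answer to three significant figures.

The second stage (R3 + R4 = 24.60 kΩ) loads node A in parallel with R2.
Effective lower resistance at A: R2 ‖ 24.60 = 1.994 kΩ.
First divider: V_A = V_CC · 1.994/(44.0 + 1.994) = 0.2970 mV.
Stage 2 is unloaded, so V_B = V_A · R4/(R3+R4) = 0.2970 × 13.6/24.60 = 0.1642 mV.

V_B ≈ 0.164 mV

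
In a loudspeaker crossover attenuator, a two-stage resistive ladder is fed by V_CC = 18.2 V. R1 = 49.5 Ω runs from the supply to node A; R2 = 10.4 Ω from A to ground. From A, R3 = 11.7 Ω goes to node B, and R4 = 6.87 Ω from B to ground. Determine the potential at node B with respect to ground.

V_B ≈ 0.799 V

The second stage (R3 + R4 = 18.57 Ω) loads node A in parallel with R2.
Effective lower resistance at A: R2 ‖ 18.57 = 6.666 Ω.
First divider: V_A = V_CC · 6.666/(49.5 + 6.666) = 2.160 V.
Stage 2 is unloaded, so V_B = V_A · R4/(R3+R4) = 2.160 × 6.87/18.57 = 0.7992 V.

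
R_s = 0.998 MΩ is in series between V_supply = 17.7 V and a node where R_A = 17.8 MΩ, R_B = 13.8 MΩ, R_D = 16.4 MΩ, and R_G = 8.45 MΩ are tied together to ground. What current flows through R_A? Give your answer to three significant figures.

Parallel bank: R_p = 1/(1/17.8 + 1/13.8 + 1/16.4 + 1/8.45) = 3.247 MΩ.
V_A = 17.7 × 3.247/4.245 = 13.54 V.
Branch current I = V_A/R_A = 13.54/17.8 = 0.7606 µA.

I ≈ 0.761 µA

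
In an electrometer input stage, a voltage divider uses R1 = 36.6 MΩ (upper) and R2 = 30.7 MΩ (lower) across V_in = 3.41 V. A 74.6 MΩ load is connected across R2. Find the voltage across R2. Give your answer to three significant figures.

R2 ‖ R_L = (30.7 × 74.6)/(30.7 + 74.6) = 21.75 MΩ.
Then V_out = V_in · R2'/(R1 + R2') = 3.41 × 21.75/58.35 = 1.271 V.

V_out ≈ 1.27 V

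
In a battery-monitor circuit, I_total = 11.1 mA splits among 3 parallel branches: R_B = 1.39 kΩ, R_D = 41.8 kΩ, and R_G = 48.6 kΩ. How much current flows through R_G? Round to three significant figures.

I ≈ 0.299 mA

Conductances: ΣG = 1/1.39 + 1/41.8 + 1/48.6 = 0.7639 (1/kΩ).
R_G takes the fraction G_k/ΣG = 0.02058/0.7639 = 0.02693, so I = 11.1 × 0.02693 = 0.2990 mA.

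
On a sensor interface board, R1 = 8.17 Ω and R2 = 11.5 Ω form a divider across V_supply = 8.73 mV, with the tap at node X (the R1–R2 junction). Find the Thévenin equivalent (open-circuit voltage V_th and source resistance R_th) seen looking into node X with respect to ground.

Open-circuit (no load on X): V_th = V_supply · R2/(R1 + R2) = 8.73 × 11.5/(8.170 + 11.5) = 5.104 mV.
Looking into X with the source shorted: R_th = R1·R2/(R1+R2) = 8.170 × 11.5/19.67 = 4.777 Ω.

V_th ≈ 5.10 mV, R_th ≈ 4.78 Ω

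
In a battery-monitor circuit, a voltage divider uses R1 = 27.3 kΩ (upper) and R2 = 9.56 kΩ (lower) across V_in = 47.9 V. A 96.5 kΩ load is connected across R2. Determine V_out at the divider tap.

V_out ≈ 11.6 V

R2 ‖ R_L = (9.56 × 96.5)/(9.56 + 96.5) = 8.698 kΩ.
Voltage divider with the loaded lower leg: V_out = 47.9 × 8.698/(27.3 + 8.698) = 47.9 × 0.2416 = 11.57 V.
(Unloaded it would be 12.4 V; the load pulls it down.)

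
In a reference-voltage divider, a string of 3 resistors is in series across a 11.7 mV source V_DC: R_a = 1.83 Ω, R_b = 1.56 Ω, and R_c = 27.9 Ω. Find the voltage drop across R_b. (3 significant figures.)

V ≈ 0.583 mV

ΣR = 1.83 + 1.56 + 27.9 = 31.29 Ω.
By the voltage-divider rule, V = 11.7 × 1.560/31.29 = 0.5833 mV.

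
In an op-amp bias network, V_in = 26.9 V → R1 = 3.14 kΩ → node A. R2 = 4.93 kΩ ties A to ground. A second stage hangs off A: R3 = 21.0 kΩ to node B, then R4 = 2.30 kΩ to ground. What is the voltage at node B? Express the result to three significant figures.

V_B ≈ 1.50 V

Looking into the second stage from A: R3 + R4 = 23.30 kΩ appears in parallel with R2.
R2 ‖ (R3+R4) = 4.069 kΩ.
So V_A = 26.9 × 0.5644 = 15.18 V.
Stage 2 is unloaded, so V_B = V_A · R4/(R3+R4) = 15.18 × 2.30/23.30 = 1.499 V.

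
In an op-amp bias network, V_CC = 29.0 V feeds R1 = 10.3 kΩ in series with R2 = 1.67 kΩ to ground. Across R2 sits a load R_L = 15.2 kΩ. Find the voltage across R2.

First combine the lower leg with the load: R2 ‖ R_L = 1.505 kΩ.
Voltage divider with the loaded lower leg: V_out = 29.0 × 1.505/(10.3 + 1.505) = 29.0 × 0.1275 = 3.696 V.

V_out ≈ 3.70 V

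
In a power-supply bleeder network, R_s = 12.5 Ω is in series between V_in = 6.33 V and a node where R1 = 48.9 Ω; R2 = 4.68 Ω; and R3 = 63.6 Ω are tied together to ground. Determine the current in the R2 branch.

I ≈ 0.328 A

Parallel bank: R_p = 1/(1/48.9 + 1/4.68 + 1/63.6) = 4.002 Ω.
Node voltage V_A = V_in · R_p/(R_s + R_p) = 6.33 × 0.2425 = 1.535 V.
Branch current I = V_A/R2 = 1.535/4.68 = 0.3280 A.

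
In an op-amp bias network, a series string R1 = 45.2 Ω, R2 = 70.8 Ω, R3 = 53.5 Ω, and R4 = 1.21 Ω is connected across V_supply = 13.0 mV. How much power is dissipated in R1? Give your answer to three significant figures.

P ≈ 0.262 µW

Series current I = V_supply/ΣR = 13.0/170.7 = 0.07615 mA.
P = I²R = 0.005799 × 45.2 = 0.2621 µW.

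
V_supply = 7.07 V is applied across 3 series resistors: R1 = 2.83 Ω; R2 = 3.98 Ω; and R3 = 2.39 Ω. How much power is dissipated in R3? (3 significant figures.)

The common current is I = 7.07/9.200 = 0.7685 A.
P = I²R = 0.5906 × 2.39 = 1.411 W.

P ≈ 1.41 W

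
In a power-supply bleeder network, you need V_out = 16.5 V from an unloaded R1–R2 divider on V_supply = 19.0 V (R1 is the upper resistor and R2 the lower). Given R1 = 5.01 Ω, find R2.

R2 ≈ 33.1 Ω

Required fraction k = V_out/V_supply = 0.8684.
Rearranging, R2 = R1·k/(1−k) = 5.01 × 6.600 = 33.07 Ω.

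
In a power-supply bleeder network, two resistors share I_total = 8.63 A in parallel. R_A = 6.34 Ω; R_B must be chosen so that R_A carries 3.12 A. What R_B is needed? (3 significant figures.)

R_B ≈ 3.59 Ω

In a two-way split, I_A/I_total = R_B/(R_A + R_B).
With f = 0.3615, R_B = R_A · f/(1−f) = 6.34 × 0.5662 = 3.590 Ω.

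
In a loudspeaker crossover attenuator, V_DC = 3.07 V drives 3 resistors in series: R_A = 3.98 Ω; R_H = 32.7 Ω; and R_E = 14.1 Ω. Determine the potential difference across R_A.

V ≈ 0.241 V

ΣR = 3.98 + 32.7 + 14.1 = 50.78 Ω.
Voltage divider: V = V_DC · (3.980 / 50.78) = 3.07 × 0.07838 = 0.2406 V.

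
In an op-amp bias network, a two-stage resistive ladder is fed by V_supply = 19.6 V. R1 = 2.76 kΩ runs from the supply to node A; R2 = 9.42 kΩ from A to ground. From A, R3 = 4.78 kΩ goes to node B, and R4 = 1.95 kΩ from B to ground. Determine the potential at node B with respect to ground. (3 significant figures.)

Node A sees R2 in parallel with the series input of stage 2, R3 + R4 = 6.730 kΩ.
R2 ‖ (R3+R4) = 3.925 kΩ.
So V_A = 19.6 × 0.5872 = 11.51 V.
Stage 2 is unloaded, so V_B = V_A · R4/(R3+R4) = 11.51 × 1.95/6.730 = 3.335 V.

V_B ≈ 3.33 V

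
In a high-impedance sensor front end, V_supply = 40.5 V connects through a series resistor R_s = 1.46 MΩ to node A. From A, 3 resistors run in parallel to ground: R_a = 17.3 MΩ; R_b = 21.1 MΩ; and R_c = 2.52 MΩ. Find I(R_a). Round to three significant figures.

I ≈ 1.35 µA

Parallel bank: R_p = 1/(1/17.3 + 1/21.1 + 1/2.52) = 1.992 MΩ.
V_A by voltage divider: V_A = 40.5 × 1.992/(1.46 + 1.992) = 23.37 V.
Branch current I = V_A/R_a = 23.37/17.3 = 1.351 µA.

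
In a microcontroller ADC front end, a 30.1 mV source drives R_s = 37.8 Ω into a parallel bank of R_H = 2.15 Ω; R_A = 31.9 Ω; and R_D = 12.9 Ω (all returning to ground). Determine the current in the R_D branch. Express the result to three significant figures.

I ≈ 0.103 mA

Equivalent of the parallel group: R_p = 1.742 Ω.
V_A by voltage divider: V_A = 30.1 × 1.742/(37.8 + 1.742) = 1.326 mV.
I(R_D) = V_A / R_D = 1.326/12.9 = 0.1028 mA.
(Equivalently: I_total = 0.7612 mA, then current-divider fraction G_k/ΣG = 0.1351.)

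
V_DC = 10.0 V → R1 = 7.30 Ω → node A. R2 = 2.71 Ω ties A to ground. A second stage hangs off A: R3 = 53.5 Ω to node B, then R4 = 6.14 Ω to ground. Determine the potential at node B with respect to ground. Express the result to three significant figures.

V_B ≈ 0.270 V

The second stage (R3 + R4 = 59.64 Ω) loads node A in parallel with R2.
Effective lower resistance at A: R2 ‖ 59.64 = 2.592 Ω.
So V_A = 10.0 × 0.2620 = 2.620 V.
V_B = V_A × 0.1030 = 0.2698 V.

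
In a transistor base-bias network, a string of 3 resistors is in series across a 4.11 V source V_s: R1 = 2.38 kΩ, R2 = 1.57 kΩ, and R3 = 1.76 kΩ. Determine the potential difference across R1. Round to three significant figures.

V ≈ 1.71 V

Total series resistance ΣR = 2.38 + 1.57 + 1.76 = 5.710 kΩ.
By the voltage-divider rule, V = 4.11 × 2.380/5.710 = 1.713 V.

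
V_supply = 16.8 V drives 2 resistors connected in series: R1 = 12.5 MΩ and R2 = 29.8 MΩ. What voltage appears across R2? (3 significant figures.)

V ≈ 11.8 V

Total series resistance ΣR = 12.5 + 29.8 = 42.30 MΩ.
Voltage divider: V = V_supply · (29.80 / 42.30) = 16.8 × 0.7045 = 11.84 V.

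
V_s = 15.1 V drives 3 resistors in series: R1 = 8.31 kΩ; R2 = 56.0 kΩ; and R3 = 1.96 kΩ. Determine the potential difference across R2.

V ≈ 12.8 V

ΣR = 8.31 + 56.0 + 1.96 = 66.27 kΩ.
Voltage divider: V = V_s · (56.00 / 66.27) = 15.1 × 0.8450 = 12.76 V.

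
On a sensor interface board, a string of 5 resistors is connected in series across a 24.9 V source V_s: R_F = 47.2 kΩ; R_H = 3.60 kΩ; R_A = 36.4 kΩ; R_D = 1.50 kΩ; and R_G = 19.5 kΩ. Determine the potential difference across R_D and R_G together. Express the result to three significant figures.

V ≈ 4.83 V

ΣR = 47.2 + 3.60 + 36.4 + 1.50 + 19.5 = 108.2 kΩ.
R_{R_D..R_G} = 1.50 + 19.5 = 21.00 kΩ.
By the voltage-divider rule, V = 24.9 × 21.00/108.2 = 4.833 V.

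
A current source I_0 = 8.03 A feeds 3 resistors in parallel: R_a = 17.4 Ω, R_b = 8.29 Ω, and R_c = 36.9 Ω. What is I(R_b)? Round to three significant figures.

I ≈ 4.72 A

Conductances: ΣG = 1/17.4 + 1/8.29 + 1/36.9 = 0.2052 (1/Ω).
Current divider: I(R_b) = I_0 · G_k/ΣG = 8.03 × (0.1206/0.2052) = 8.03 × 0.5879 = 4.720 A.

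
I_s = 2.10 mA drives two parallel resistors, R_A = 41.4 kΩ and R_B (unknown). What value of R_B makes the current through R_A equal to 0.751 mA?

Two-branch current divider: I_A = I_s · R_B/(R_A + R_B).
0.751/2.10 = R_B/(R_A + R_B) → R_B = R_A · (0.3576)/(1 − 0.3576) = 41.4 × 0.5567 = 23.05 kΩ.

R_B ≈ 23.0 kΩ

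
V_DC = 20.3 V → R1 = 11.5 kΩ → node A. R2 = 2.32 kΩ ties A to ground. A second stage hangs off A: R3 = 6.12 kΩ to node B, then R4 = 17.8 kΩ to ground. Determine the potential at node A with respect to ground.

V_A ≈ 3.15 V

The second stage (R3 + R4 = 23.92 kΩ) loads node A in parallel with R2.
R2 ‖ (R3+R4) = 2.115 kΩ.
V_A = 20.3 × 2.115/(11.5 + 2.115) = 3.153 V.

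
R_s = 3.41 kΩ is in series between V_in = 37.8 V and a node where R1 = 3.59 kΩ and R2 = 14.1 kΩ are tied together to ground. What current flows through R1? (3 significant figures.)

Equivalent of the parallel group: R_p = 2.861 kΩ.
V_A by voltage divider: V_A = 37.8 × 2.861/(3.41 + 2.861) = 17.25 V.
I(R1) = V_A / R1 = 17.25/3.59 = 4.804 mA.

I ≈ 4.80 mA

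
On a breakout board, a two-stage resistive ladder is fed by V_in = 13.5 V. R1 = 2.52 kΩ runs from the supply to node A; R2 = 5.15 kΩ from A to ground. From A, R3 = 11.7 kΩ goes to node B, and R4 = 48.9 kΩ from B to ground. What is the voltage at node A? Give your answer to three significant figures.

Node A sees R2 in parallel with the series input of stage 2, R3 + R4 = 60.60 kΩ.
Effective lower resistance at A: R2 ‖ 60.60 = 4.747 kΩ.
V_A = 13.5 × 4.747/(2.52 + 4.747) = 8.818 V.

V_A ≈ 8.82 V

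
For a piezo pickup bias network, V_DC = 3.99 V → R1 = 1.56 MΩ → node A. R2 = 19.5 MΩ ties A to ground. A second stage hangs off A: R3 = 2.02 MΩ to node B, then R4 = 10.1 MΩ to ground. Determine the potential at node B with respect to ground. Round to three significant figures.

V_B ≈ 2.75 V

Looking into the second stage from A: R3 + R4 = 12.12 MΩ appears in parallel with R2.
R2 ‖ (R3+R4) = 7.474 MΩ.
V_A = 3.99 × 7.474/(1.56 + 7.474) = 3.301 V.
Stage 2 is unloaded, so V_B = V_A · R4/(R3+R4) = 3.301 × 10.1/12.12 = 2.751 V.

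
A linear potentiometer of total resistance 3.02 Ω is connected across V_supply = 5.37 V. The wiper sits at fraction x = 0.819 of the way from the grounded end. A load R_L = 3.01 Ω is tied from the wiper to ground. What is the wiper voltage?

The pot divides into 0.5466 Ω above the wiper and 2.473 Ω below.
Lower segment in parallel with the load: 2.473 ‖ 3.01 = 1.358 Ω.
Then V_out = V_supply · 1.358/(0.5466 + 1.358) = 3.829 V.
(Unloaded: V_out = x·V_supply = 4.40 V.)

V_out ≈ 3.83 V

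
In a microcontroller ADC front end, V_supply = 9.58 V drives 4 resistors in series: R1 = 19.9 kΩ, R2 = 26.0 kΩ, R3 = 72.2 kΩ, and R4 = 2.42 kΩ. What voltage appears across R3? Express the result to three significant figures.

V ≈ 5.74 V

Series total: ΣR = 19.9 + 26.0 + 72.2 + 2.42 = 120.5 kΩ.
Voltage divider: V = V_supply · (72.20 / 120.5) = 9.58 × 0.5991 = 5.739 V.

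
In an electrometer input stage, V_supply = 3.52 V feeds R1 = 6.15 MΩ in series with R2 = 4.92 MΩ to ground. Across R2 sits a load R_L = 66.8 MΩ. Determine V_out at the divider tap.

V_out ≈ 1.50 V

R2 ‖ R_L = (4.92 × 66.8)/(4.92 + 66.8) = 4.582 MΩ.
Voltage divider with the loaded lower leg: V_out = 3.52 × 4.582/(6.15 + 4.582) = 3.52 × 0.4270 = 1.503 V.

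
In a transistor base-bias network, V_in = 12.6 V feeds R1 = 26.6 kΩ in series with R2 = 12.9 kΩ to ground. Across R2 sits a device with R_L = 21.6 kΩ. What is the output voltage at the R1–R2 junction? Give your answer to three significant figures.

The load sits in parallel with R2, giving an effective lower resistance R2' = R2·R_L/(R2+R_L) = 8.077 kΩ.
Now apply the divider: V_out = 12.6 × 0.2329 = 2.935 V.
(Unloaded it would be 4.11 V; the load pulls it down.)

V_out ≈ 2.93 V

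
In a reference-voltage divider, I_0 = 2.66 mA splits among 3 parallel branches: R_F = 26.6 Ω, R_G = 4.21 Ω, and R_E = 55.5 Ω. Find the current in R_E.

Conductances: ΣG = 1/26.6 + 1/4.21 + 1/55.5 = 0.2931 (1/Ω).
By the current-divider rule, I = I_0 · G_k/ΣG = 2.66 × 0.06147 = 0.1635 mA.

I ≈ 0.163 mA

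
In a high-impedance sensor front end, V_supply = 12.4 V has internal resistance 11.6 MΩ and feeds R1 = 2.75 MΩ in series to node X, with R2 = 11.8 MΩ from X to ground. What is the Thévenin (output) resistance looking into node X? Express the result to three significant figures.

R_th ≈ 6.48 MΩ

R1' = 11.6 + 2.75 = 14.35 MΩ (source resistance + R1).
Zeroing V_supply shorts the top of R1' to ground, so R_th = R1' ‖ R2 = 6.475 MΩ.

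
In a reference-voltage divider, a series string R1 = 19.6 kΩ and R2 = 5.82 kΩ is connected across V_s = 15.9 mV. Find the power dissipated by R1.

Series current I = V_s/ΣR = 15.9/25.42 = 0.6255 µA.
V(R1) = I·R = 12.26 mV; P = V·I = 12.26 × 0.6255 = 7.668 nW.

P ≈ 7.67 nW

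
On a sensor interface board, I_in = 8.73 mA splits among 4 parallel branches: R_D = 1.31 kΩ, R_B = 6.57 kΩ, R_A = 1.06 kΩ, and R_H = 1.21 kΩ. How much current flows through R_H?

I ≈ 2.69 mA

ΣG = 1/1.31 + 1/6.57 + 1/1.06 + 1/1.21 = 2.685.
R_H takes the fraction G_k/ΣG = 0.8264/2.685 = 0.3078, so I = 8.73 × 0.3078 = 2.687 mA.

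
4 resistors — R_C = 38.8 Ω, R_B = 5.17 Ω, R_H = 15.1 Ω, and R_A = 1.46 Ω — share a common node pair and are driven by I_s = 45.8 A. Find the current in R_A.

I ≈ 32.3 A

Conductances: ΣG = 1/38.8 + 1/5.17 + 1/15.1 + 1/1.46 = 0.9704 (1/Ω).
By the current-divider rule, I = I_s · G_k/ΣG = 45.8 × 0.7059 = 32.33 A.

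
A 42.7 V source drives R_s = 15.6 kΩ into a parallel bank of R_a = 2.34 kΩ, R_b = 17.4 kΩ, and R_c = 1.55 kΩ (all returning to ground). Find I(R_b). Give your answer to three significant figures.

I ≈ 0.132 mA

Parallel bank: R_p = 1/(1/2.34 + 1/17.4 + 1/1.55) = 0.8850 kΩ.
V_A by voltage divider: V_A = 42.7 × 0.8850/(15.6 + 0.8850) = 2.292 V.
Branch current I = V_A/R_b = 2.292/17.4 = 0.1317 mA.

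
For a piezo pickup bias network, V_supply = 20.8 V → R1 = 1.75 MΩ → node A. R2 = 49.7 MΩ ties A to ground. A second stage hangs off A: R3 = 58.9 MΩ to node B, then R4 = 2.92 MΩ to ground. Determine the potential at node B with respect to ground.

Node A sees R2 in parallel with the series input of stage 2, R3 + R4 = 61.82 MΩ.
R2 ‖ (R3+R4) = 27.55 MΩ.
So V_A = 20.8 × 0.9403 = 19.56 V.
Stage 2 is unloaded, so V_B = V_A · R4/(R3+R4) = 19.56 × 2.92/61.82 = 0.9238 V.

V_B ≈ 0.924 V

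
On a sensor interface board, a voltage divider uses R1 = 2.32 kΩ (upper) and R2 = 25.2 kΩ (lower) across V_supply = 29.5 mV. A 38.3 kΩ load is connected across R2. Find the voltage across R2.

V_out ≈ 25.6 mV

The load sits in parallel with R2, giving an effective lower resistance R2' = R2·R_L/(R2+R_L) = 15.20 kΩ.
Then V_out = V_supply · R2'/(R1 + R2') = 29.5 × 15.20/17.52 = 25.59 mV.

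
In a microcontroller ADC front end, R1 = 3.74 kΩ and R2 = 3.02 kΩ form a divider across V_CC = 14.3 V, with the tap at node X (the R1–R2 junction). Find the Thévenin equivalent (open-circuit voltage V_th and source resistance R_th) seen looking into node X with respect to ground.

V_th ≈ 6.39 V, R_th ≈ 1.67 kΩ

V_th is the unloaded tap voltage: V_CC · R2/(R1+R2) = 14.3 × 0.4467 = 6.388 V.
With V_CC suppressed (replaced by a short), R_th = R1 ‖ R2 = (3.740 × 3.02)/(3.740 + 3.02) = 1.671 kΩ.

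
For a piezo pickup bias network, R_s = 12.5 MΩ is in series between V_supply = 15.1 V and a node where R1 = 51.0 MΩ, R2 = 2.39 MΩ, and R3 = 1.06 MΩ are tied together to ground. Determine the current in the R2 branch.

Equivalent of the parallel group: R_p = 0.7239 MΩ.
V_A = 15.1 × 0.7239/13.22 = 0.8266 V.
Branch current I = V_A/R2 = 0.8266/2.39 = 0.3459 µA.

I ≈ 0.346 µA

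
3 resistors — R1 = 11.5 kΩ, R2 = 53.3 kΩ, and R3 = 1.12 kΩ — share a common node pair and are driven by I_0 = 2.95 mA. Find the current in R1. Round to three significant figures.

I ≈ 0.257 mA

Conductances: ΣG = 1/11.5 + 1/53.3 + 1/1.12 = 0.9986 (1/kΩ).
R1 takes the fraction G_k/ΣG = 0.08696/0.9986 = 0.08708, so I = 2.95 × 0.08708 = 0.2569 mA.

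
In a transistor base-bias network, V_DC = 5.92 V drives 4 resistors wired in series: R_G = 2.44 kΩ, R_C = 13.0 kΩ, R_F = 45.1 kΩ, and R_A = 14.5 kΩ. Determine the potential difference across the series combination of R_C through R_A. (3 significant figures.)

V ≈ 5.73 V

Series total: ΣR = 2.44 + 13.0 + 45.1 + 14.5 = 75.04 kΩ.
R_{R_C..R_A} = 13.0 + 45.1 + 14.5 = 72.60 kΩ.
Voltage divider: V = V_DC · (72.60 / 75.04) = 5.92 × 0.9675 = 5.728 V.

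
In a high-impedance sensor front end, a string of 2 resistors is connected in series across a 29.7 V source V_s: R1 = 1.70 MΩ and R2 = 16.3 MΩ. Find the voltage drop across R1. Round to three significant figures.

V ≈ 2.80 V

Series total: ΣR = 1.70 + 16.3 = 18.00 MΩ.
By the voltage-divider rule, V = 29.7 × 1.700/18.00 = 2.805 V.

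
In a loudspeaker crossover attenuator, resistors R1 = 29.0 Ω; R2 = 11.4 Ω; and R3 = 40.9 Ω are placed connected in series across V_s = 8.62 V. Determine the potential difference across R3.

Series total: ΣR = 29.0 + 11.4 + 40.9 = 81.30 Ω.
V = V_s · R/ΣR = 8.62 × 0.5031 = 4.337 V.

V ≈ 4.34 V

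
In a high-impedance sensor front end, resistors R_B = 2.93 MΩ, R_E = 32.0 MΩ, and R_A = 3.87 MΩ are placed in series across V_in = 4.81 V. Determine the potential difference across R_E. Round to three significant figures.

V ≈ 3.97 V

Series total: ΣR = 2.93 + 32.0 + 3.87 = 38.80 MΩ.
Voltage divider: V = V_in · (32.00 / 38.80) = 4.81 × 0.8247 = 3.967 V.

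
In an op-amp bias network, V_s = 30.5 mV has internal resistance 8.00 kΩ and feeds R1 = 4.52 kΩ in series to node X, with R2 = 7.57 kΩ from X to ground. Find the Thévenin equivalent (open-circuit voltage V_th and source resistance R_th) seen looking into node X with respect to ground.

V_th ≈ 11.5 mV, R_th ≈ 4.72 kΩ

R1' = 8.00 + 4.52 = 12.52 kΩ (source resistance + R1).
With X open, the divider is unloaded: V_th = 30.5 × 7.57/20.09 = 11.49 mV.
Zeroing V_s shorts the top of R1' to ground, so R_th = R1' ‖ R2 = 4.718 kΩ.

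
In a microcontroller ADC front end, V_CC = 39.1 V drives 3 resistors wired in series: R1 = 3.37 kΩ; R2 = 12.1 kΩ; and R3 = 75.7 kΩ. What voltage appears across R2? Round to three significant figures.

V ≈ 5.19 V

Series total: ΣR = 3.37 + 12.1 + 75.7 = 91.17 kΩ.
Voltage divider: V = V_CC · (12.10 / 91.17) = 39.1 × 0.1327 = 5.189 V.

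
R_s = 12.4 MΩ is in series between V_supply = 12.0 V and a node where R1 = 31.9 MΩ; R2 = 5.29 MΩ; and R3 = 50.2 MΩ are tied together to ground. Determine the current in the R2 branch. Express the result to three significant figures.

I ≈ 0.570 µA

Parallel bank: R_p = 1/(1/31.9 + 1/5.29 + 1/50.2) = 4.161 MΩ.
V_A = 12.0 × 4.161/16.56 = 3.015 V.
I(R2) = V_A / R2 = 3.015/5.29 = 0.5700 µA.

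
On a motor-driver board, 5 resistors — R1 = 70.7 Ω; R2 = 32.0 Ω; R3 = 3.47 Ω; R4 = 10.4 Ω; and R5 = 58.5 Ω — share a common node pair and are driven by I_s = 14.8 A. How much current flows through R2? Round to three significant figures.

I ≈ 1.04 A

Conductances: ΣG = 1/70.7 + 1/32.0 + 1/3.47 + 1/10.4 + 1/58.5 = 0.4468 (1/Ω).
R2 takes the fraction G_k/ΣG = 0.03125/0.4468 = 0.06994, so I = 14.8 × 0.06994 = 1.035 A.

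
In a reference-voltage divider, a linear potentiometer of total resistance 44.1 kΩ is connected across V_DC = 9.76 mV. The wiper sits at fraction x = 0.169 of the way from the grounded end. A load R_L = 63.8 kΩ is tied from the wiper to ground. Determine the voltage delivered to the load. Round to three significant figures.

Lower segment x·R_p = 7.453 kΩ; upper segment (1−x)·R_p = 36.65 kΩ.
Lower segment in parallel with the load: 7.453 ‖ 63.8 = 6.673 kΩ.
Then V_out = V_DC · 6.673/(36.65 + 6.673) = 1.503 mV.
(Unloaded: V_out = x·V_DC = 1.65 mV.)

V_out ≈ 1.50 mV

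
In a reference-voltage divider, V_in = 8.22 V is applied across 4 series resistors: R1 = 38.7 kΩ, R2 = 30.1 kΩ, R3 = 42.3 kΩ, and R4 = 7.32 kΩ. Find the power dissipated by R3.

Series current I = V_in/ΣR = 8.22/118.4 = 0.06941 mA.
P(R3) = I²·R3 = (0.06941)² × 42.3 = 0.2038 mW.

P ≈ 0.204 mW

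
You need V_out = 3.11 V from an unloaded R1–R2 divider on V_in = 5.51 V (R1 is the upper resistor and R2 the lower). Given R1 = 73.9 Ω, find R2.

Required fraction k = V_out/V_in = 0.5644.
Rearranging, R2 = R1·k/(1−k) = 73.9 × 1.296 = 95.76 Ω.

R2 ≈ 95.8 Ω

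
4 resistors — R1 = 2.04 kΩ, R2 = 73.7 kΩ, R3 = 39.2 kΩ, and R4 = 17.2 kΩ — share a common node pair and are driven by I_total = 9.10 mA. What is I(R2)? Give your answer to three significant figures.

I ≈ 0.210 mA

Conductances: ΣG = 1/2.04 + 1/73.7 + 1/39.2 + 1/17.2 = 0.5874 (1/kΩ).
R2 takes the fraction G_k/ΣG = 0.01357/0.5874 = 0.02310, so I = 9.10 × 0.02310 = 0.2102 mA.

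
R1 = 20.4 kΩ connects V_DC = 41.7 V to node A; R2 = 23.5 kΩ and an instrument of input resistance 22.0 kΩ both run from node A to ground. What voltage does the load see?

V_out ≈ 14.9 V

The load sits in parallel with R2, giving an effective lower resistance R2' = R2·R_L/(R2+R_L) = 11.36 kΩ.
Voltage divider with the loaded lower leg: V_out = 41.7 × 11.36/(20.4 + 11.36) = 41.7 × 0.3577 = 14.92 V.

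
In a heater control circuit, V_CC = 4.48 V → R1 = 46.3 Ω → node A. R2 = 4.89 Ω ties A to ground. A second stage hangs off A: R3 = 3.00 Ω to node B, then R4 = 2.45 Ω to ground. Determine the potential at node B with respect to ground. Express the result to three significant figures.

The second stage (R3 + R4 = 5.450 Ω) loads node A in parallel with R2.
R2 ‖ (R3+R4) = 2.577 Ω.
V_A = 4.48 × 2.577/(46.3 + 2.577) = 0.2362 V.
V_B = V_A × 0.4495 = 0.1062 V.

V_B ≈ 0.106 V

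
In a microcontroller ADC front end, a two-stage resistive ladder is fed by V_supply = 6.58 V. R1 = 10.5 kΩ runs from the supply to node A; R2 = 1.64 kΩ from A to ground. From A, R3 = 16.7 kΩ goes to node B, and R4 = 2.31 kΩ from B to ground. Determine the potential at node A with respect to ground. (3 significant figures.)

Looking into the second stage from A: R3 + R4 = 19.01 kΩ appears in parallel with R2.
R2 ‖ (R3+R4) = 1.510 kΩ.
So V_A = 6.58 × 0.1257 = 0.8272 V.

V_A ≈ 0.827 V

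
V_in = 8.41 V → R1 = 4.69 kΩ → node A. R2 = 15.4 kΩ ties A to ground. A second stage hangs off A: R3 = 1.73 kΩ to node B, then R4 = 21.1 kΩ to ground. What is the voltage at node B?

Looking into the second stage from A: R3 + R4 = 22.83 kΩ appears in parallel with R2.
Effective lower resistance at A: R2 ‖ 22.83 = 9.196 kΩ.
So V_A = 8.41 × 0.6623 = 5.570 V.
Stage 2 is unloaded, so V_B = V_A · R4/(R3+R4) = 5.570 × 21.1/22.83 = 5.148 V.

V_B ≈ 5.15 V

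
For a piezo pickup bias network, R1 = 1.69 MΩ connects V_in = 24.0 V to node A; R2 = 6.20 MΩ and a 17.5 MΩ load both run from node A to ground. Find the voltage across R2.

V_out ≈ 17.5 V

The load sits in parallel with R2, giving an effective lower resistance R2' = R2·R_L/(R2+R_L) = 4.578 MΩ.
Voltage divider with the loaded lower leg: V_out = 24.0 × 4.578/(1.69 + 4.578) = 24.0 × 0.7304 = 17.53 V.
(Unloaded it would be 18.9 V; the load pulls it down.)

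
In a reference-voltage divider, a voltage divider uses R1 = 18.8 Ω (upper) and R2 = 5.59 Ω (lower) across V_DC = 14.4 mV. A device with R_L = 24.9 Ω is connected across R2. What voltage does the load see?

R2 ‖ R_L = (5.59 × 24.9)/(5.59 + 24.9) = 4.565 Ω.
Voltage divider with the loaded lower leg: V_out = 14.4 × 4.565/(18.8 + 4.565) = 14.4 × 0.1954 = 2.814 mV.
(Unloaded it would be 3.30 mV; the load pulls it down.)

V_out ≈ 2.81 mV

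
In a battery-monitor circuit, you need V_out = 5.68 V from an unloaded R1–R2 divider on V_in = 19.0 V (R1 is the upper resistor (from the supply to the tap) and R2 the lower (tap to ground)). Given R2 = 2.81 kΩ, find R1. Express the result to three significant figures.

V_out/V_in = R2/(R1+R2) = 0.2989.
R1 = R2·(1/k − 1) = 2.81 × 2.345 = 6.590 kΩ.

R1 ≈ 6.59 kΩ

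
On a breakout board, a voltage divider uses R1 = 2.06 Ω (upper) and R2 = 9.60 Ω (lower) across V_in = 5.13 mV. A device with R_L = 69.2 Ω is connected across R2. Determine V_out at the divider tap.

V_out ≈ 4.12 mV

R2 ‖ R_L = (9.60 × 69.2)/(9.60 + 69.2) = 8.430 Ω.
Now apply the divider: V_out = 5.13 × 0.8036 = 4.123 mV.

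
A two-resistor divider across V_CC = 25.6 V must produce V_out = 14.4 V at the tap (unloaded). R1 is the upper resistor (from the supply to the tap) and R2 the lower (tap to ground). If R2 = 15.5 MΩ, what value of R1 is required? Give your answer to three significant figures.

V_out/V_CC = R2/(R1+R2) = 0.5625.
Rearranging, R1 = R2·(1−k)/k = 15.5 × 0.7778 = 12.06 MΩ.

R1 ≈ 12.1 MΩ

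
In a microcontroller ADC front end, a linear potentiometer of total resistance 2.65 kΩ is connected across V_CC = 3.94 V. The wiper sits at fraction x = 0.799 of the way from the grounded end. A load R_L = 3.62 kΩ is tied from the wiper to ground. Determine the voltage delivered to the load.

The pot divides into 0.5326 kΩ above the wiper and 2.117 kΩ below.
(x·R_p) ‖ R_L = 1.336 kΩ.
Loaded-divider output: V_out = 3.94 × 0.7149 = 2.817 V.
(Unloaded: V_out = x·V_CC = 3.15 V.)

V_out ≈ 2.82 V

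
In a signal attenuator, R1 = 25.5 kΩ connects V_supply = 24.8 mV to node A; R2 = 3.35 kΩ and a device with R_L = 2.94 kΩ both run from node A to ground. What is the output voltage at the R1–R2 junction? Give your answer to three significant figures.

First combine the lower leg with the load: R2 ‖ R_L = 1.566 kΩ.
Then V_out = V_supply · R2'/(R1 + R2') = 24.8 × 1.566/27.07 = 1.435 mV.
(Unloaded it would be 2.88 mV; the load pulls it down.)

V_out ≈ 1.43 mV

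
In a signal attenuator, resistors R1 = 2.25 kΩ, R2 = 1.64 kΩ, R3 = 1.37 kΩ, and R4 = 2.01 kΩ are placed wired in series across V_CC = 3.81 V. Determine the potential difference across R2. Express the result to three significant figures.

V ≈ 0.859 V

Series total: ΣR = 2.25 + 1.64 + 1.37 + 2.01 = 7.270 kΩ.
Voltage divider: V = V_CC · (1.640 / 7.270) = 3.81 × 0.2256 = 0.8595 V.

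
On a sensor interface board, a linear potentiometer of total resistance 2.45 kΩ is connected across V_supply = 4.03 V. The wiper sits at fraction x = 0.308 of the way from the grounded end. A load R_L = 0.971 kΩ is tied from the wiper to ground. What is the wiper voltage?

V_out ≈ 0.807 V

The pot divides into 1.695 kΩ above the wiper and 0.7546 kΩ below.
R_L loads the lower segment: effective lower R = 0.4246 kΩ.
Loaded-divider output: V_out = 4.03 × 0.2003 = 0.8072 V.
(Unloaded: V_out = x·V_supply = 1.24 V.)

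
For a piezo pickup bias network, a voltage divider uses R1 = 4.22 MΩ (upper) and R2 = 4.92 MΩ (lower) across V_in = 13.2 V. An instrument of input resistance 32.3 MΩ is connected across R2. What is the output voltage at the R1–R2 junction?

R2 ‖ R_L = (4.92 × 32.3)/(4.92 + 32.3) = 4.270 MΩ.
Voltage divider with the loaded lower leg: V_out = 13.2 × 4.270/(4.22 + 4.270) = 13.2 × 0.5029 = 6.639 V.

V_out ≈ 6.64 V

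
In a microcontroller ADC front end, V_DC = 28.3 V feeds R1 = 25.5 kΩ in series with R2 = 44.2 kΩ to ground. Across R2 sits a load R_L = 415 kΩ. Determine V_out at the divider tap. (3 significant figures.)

V_out ≈ 17.3 V

The load sits in parallel with R2, giving an effective lower resistance R2' = R2·R_L/(R2+R_L) = 39.95 kΩ.
Voltage divider with the loaded lower leg: V_out = 28.3 × 39.95/(25.5 + 39.95) = 28.3 × 0.6104 = 17.27 V.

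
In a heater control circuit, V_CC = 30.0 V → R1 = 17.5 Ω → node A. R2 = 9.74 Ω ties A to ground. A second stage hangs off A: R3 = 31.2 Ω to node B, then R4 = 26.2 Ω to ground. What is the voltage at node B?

The second stage (R3 + R4 = 57.40 Ω) loads node A in parallel with R2.
Effective lower resistance at A: R2 ‖ 57.40 = 8.327 Ω.
First divider: V_A = V_CC · 8.327/(17.5 + 8.327) = 9.672 V.
Then the unloaded second divider: V_B = V_A × R4/(R3+R4) = 9.672 × 0.4564 = 4.415 V.

V_B ≈ 4.41 V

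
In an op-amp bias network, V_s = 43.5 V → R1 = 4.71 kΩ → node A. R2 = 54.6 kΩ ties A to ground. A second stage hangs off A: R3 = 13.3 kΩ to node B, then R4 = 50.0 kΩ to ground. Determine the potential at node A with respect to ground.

Looking into the second stage from A: R3 + R4 = 63.30 kΩ appears in parallel with R2.
R2 ‖ (R3+R4) = 29.31 kΩ.
First divider: V_A = V_s · 29.31/(4.71 + 29.31) = 37.48 V.

V_A ≈ 37.5 V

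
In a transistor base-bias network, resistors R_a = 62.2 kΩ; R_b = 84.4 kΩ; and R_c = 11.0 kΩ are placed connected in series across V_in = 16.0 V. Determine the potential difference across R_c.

ΣR = 62.2 + 84.4 + 11.0 = 157.6 kΩ.
Voltage divider: V = V_in · (11.00 / 157.6) = 16.0 × 0.06980 = 1.117 V.

V ≈ 1.12 V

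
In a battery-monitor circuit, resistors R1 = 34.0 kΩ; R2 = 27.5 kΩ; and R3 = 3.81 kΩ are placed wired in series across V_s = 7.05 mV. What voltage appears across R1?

V ≈ 3.67 mV

Series total: ΣR = 34.0 + 27.5 + 3.81 = 65.31 kΩ.
V = V_s · R/ΣR = 7.05 × 0.5206 = 3.670 mV.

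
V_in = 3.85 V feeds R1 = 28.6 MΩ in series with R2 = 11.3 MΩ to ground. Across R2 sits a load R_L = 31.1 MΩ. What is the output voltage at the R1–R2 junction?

V_out ≈ 0.865 V

First combine the lower leg with the load: R2 ‖ R_L = 8.288 MΩ.
Voltage divider with the loaded lower leg: V_out = 3.85 × 8.288/(28.6 + 8.288) = 3.85 × 0.2247 = 0.8651 V.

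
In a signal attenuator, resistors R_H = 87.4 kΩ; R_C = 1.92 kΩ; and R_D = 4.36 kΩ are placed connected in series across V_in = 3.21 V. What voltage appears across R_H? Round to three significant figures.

V ≈ 2.99 V

ΣR = 87.4 + 1.92 + 4.36 = 93.68 kΩ.
Voltage divider: V = V_in · (87.40 / 93.68) = 3.21 × 0.9330 = 2.995 V.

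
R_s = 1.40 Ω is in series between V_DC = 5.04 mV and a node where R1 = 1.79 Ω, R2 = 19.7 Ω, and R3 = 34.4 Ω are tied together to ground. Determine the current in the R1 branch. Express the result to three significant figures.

Equivalent of the parallel group: R_p = 1.566 Ω.
V_A = 5.04 × 1.566/2.966 = 2.661 mV.
I(R1) = V_A / R1 = 2.661/1.79 = 1.487 mA.

I ≈ 1.49 mA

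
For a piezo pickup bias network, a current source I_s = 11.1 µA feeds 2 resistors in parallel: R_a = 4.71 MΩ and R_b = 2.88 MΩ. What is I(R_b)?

I ≈ 6.89 µA

For two parallel branches, I_k = I_s · (other R)/(sum of R).
So I = 11.1 × 4.71/7.590 = 6.888 µA.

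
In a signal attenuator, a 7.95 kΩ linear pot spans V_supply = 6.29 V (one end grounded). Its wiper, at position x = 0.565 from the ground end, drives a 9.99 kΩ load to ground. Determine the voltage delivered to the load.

V_out ≈ 2.97 V

Split the track: R_lower = x·R_p = 4.492 kΩ, R_upper = (1−x)·R_p = 3.458 kΩ.
Lower segment in parallel with the load: 4.492 ‖ 9.99 = 3.099 kΩ.
Then V_out = V_supply · 3.099/(3.458 + 3.099) = 2.972 V.
(Unloaded: V_out = x·V_supply = 3.55 V.)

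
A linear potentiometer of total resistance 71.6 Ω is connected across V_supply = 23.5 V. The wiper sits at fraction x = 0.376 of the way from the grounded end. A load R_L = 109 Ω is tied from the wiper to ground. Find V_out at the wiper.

Split the track: R_lower = x·R_p = 26.92 Ω, R_upper = (1−x)·R_p = 44.68 Ω.
R_L loads the lower segment: effective lower R = 21.59 Ω.
V_out = 23.5 × 21.59/(44.68 + 21.59) = 7.656 V.

V_out ≈ 7.66 V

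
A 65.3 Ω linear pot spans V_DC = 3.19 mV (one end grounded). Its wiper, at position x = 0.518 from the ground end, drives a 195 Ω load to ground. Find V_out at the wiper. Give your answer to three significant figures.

Lower segment x·R_p = 33.83 Ω; upper segment (1−x)·R_p = 31.47 Ω.
R_L loads the lower segment: effective lower R = 28.83 Ω.
V_out = 3.19 × 28.83/(31.47 + 28.83) = 1.525 mV.

V_out ≈ 1.52 mV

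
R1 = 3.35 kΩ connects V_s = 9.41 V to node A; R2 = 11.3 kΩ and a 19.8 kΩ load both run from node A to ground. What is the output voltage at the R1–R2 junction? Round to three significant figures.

V_out ≈ 6.42 V

First combine the lower leg with the load: R2 ‖ R_L = 7.194 kΩ.
Then V_out = V_s · R2'/(R1 + R2') = 9.41 × 7.194/10.54 = 6.420 V.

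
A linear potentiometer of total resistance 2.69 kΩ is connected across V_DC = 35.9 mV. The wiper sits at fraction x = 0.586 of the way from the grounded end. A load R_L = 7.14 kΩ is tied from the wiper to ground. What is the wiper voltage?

V_out ≈ 19.3 mV

The pot divides into 1.114 kΩ above the wiper and 1.576 kΩ below.
Lower segment in parallel with the load: 1.576 ‖ 7.14 = 1.291 kΩ.
V_out = 35.9 × 1.291/(1.114 + 1.291) = 19.28 mV.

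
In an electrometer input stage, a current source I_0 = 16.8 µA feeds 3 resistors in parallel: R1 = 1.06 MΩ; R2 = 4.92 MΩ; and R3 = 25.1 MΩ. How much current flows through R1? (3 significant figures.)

Conductances: ΣG = 1/1.06 + 1/4.92 + 1/25.1 = 1.186 (1/MΩ).
R1 takes the fraction G_k/ΣG = 0.9434/1.186 = 0.7951, so I = 16.8 × 0.7951 = 13.36 µA.

I ≈ 13.4 µA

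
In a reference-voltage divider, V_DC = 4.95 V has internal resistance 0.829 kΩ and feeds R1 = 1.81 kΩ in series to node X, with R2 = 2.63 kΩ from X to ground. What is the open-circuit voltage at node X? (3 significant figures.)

V_th ≈ 2.47 V

R1' = 0.829 + 1.81 = 2.639 kΩ (source resistance + R1).
V_th is the unloaded tap voltage: V_DC · R2/(R1'+R2) = 4.95 × 0.4991 = 2.471 V.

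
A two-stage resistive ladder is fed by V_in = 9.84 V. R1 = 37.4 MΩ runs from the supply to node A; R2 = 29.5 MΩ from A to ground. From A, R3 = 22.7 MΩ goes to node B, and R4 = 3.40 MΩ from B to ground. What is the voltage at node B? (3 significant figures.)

Node A sees R2 in parallel with the series input of stage 2, R3 + R4 = 26.10 MΩ.
R2 ‖ (R3+R4) = 13.85 MΩ.
So V_A = 9.84 × 0.2702 = 2.659 V.
V_B = V_A × 0.1303 = 0.3464 V.

V_B ≈ 0.346 V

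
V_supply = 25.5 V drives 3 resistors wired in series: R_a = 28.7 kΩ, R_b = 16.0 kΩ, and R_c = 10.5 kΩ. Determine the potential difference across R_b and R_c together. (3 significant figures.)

V ≈ 12.2 V

ΣR = 28.7 + 16.0 + 10.5 = 55.20 kΩ.
R_{R_b..R_c} = 16.0 + 10.5 = 26.50 kΩ.
Voltage divider: V = V_supply · (26.50 / 55.20) = 25.5 × 0.4801 = 12.24 V.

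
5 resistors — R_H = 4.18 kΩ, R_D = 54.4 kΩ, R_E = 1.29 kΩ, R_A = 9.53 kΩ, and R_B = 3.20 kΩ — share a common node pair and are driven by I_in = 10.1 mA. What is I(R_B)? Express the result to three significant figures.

ΣG = 1/4.18 + 1/54.4 + 1/1.29 + 1/9.53 + 1/3.20 = 1.450.
By the current-divider rule, I = I_in · G_k/ΣG = 10.1 × 0.2155 = 2.176 mA.

I ≈ 2.18 mA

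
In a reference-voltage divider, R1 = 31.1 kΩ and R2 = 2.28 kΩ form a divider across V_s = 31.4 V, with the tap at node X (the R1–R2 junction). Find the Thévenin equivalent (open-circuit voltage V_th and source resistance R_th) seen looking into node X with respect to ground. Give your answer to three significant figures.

With X open, the divider is unloaded: V_th = 31.4 × 2.28/33.38 = 2.145 V.
Zeroing V_s shorts the top of R1 to ground, so R_th = R1 ‖ R2 = 2.124 kΩ.

V_th ≈ 2.14 V, R_th ≈ 2.12 kΩ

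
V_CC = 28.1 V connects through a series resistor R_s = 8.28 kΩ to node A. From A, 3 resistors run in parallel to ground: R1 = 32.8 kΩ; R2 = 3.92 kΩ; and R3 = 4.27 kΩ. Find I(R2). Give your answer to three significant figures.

Combine the parallel branches: R_p = (1/32.8 + 1/3.92 + 1/4.27)⁻¹ = 1.924 kΩ.
Node voltage V_A = V_CC · R_p/(R_s + R_p) = 28.1 × 0.1885 = 5.298 V.
Branch current I = V_A/R2 = 5.298/3.92 = 1.352 mA.
(Check via current divider: I_total = 2.754 mA; share G_k/ΣG = 0.4908 → same result.)

I ≈ 1.35 mA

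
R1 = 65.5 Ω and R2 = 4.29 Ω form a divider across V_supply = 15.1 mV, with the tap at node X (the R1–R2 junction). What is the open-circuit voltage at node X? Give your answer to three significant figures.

V_th ≈ 0.928 mV

V_th is the unloaded tap voltage: V_supply · R2/(R1+R2) = 15.1 × 0.06147 = 0.9282 mV.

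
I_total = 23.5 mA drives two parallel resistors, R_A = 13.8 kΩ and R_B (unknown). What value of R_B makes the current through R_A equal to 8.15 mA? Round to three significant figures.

Two-branch current divider: I_A = I_total · R_B/(R_A + R_B).
8.15/23.5 = R_B/(R_A + R_B) → R_B = R_A · (0.3468)/(1 − 0.3468) = 13.8 × 0.5309 = 7.327 kΩ.

R_B ≈ 7.33 kΩ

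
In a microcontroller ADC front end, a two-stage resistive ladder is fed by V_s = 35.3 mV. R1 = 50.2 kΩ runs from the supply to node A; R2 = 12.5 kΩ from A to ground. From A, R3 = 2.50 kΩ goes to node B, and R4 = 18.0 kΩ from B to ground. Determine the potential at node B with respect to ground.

V_B ≈ 4.15 mV

Looking into the second stage from A: R3 + R4 = 20.50 kΩ appears in parallel with R2.
R2 ‖ (R3+R4) = 7.765 kΩ.
V_A = 35.3 × 7.765/(50.2 + 7.765) = 4.729 mV.
Stage 2 is unloaded, so V_B = V_A · R4/(R3+R4) = 4.729 × 18.0/20.50 = 4.152 mV.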